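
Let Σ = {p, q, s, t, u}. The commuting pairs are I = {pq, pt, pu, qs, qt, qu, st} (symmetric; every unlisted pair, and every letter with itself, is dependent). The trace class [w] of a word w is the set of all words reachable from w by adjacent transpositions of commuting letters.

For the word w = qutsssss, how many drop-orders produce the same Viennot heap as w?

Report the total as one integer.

48

drop 0:q onto floor
drop 1:u onto floor
drop 2:t onto {1:u}
drop 3:s onto {1:u}
drop 4:s onto {3:s}
drop 5:s onto {4:s}
drop 6:s onto {5:s}
drop 7:s onto {6:s}
ground layer = {0:q, 1:u}
drop-orders for the pieces not yet dropped (sum over which currently-grounded one goes next):
  1 to go: {0} 1  {2} 1  {7} 1
  2 to go: {0,2} 2  {0,7} 2  {2,7} 2  {6,7} 1
  3 to go: {0,2,7} 6  {0,6,7} 3  {2,6,7} 3  {5,6,7} 1
  4 to go: {0,2,6,7} 12  {0,5,6,7} 4  {2,5,6,7} 4  {4,5,6,7} 1
  5 to go: {0,2,5,6,7} 20  {0,4,5,6,7} 5  {2,4,5,6,7} 5  {3,4,5,6,7} 1
  6 to go: {0,2,4,5,6,7} 30  {0,3,4,5,6,7} 6  {2,3,4,5,6,7} 6
  if 0:q drops first: 6 orders
  if 1:u drops first: 42 orders
heap linearizations: 48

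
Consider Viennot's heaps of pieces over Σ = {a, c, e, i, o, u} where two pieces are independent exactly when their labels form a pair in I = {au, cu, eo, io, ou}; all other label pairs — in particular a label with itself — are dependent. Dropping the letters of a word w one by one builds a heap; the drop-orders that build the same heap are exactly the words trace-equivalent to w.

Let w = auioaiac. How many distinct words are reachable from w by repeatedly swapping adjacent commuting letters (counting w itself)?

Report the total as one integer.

#0=a has no predecessor
#1=u has no predecessor
#2=i depends on [0:a, 1:u]
#3=o depends on [0:a]
#4=a depends on [2:i, 3:o]
#5=i depends on [4:a]
#6=a depends on [5:i]
#7=c depends on [6:a]
sources: [0:a, 1:u]
N(rest) = Σ N(rest − s) over sources s of rest; N(one piece) = 1:
  size 1 → [7]=1
  size 2 → [6,7]=1
  size 3 → [5,6,7]=1
  size 4 → [4,5,6,7]=1
  size 5 → [2,4,5,6,7]=1  [3,4,5,6,7]=1
  size 6 → [1,2,4,5,6,7]=1  [2,3,4,5,6,7]=2
  first=0(a) contributes 3
  first=1(u) contributes 2
|[w]| = 5

5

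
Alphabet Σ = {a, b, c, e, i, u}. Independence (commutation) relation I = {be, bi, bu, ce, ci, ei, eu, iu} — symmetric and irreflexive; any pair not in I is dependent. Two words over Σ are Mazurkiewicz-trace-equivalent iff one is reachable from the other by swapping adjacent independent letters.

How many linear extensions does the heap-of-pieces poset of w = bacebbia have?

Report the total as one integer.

drop 0:b onto floor
drop 1:a onto {0:b}
drop 2:c onto {1:a}
drop 3:e onto {1:a}
drop 4:b onto {2:c}
drop 5:b onto {4:b}
drop 6:i onto {1:a}
drop 7:a onto {3:e, 5:b, 6:i}
ground layer = {0:b}
drop-orders for the pieces not yet dropped (sum over which currently-grounded one goes next):
  1 to go: {7} 1
  2 to go: {3,7} 1  {5,7} 1  {6,7} 1
  3 to go: {3,5,7} 2  {3,6,7} 2  {4,5,7} 1  {5,6,7} 2
  4 to go: {2,4,5,7} 1  {3,4,5,7} 3  {3,5,6,7} 6  {4,5,6,7} 3
  5 to go: {2,3,4,5,7} 4  {2,4,5,6,7} 4  {3,4,5,6,7} 12
  6 to go: {2,3,4,5,6,7} 20
  if 0:b drops first: 20 orders

20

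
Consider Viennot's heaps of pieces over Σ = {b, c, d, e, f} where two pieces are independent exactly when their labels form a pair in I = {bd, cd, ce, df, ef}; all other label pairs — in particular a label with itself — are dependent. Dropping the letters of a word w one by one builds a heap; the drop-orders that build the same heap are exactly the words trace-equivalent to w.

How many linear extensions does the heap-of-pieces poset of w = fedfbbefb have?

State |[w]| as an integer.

27

drop 0:f onto floor
drop 1:e onto floor
drop 2:d onto {1:e}
drop 3:f onto {0:f}
drop 4:b onto {1:e, 3:f}
drop 5:b onto {4:b}
drop 6:e onto {2:d, 5:b}
drop 7:f onto {5:b}
drop 8:b onto {6:e, 7:f}
ground layer = {0:f, 1:e}
drop-orders for the pieces not yet dropped (sum over which currently-grounded one goes next):
  1 to go: {8} 1
  2 to go: {6,8} 1  {7,8} 1
  3 to go: {2,6,8} 1  {6,7,8} 2
  4 to go: {2,6,7,8} 3  {5,6,7,8} 2
  5 to go: {2,5,6,7,8} 5  {4,5,6,7,8} 2
  6 to go: {2,4,5,6,7,8} 7  {3,4,5,6,7,8} 2
  7 to go: {0,3,4,5,6,7,8} 2  {1,2,4,5,6,7,8} 7  {2,3,4,5,6,7,8} 9
  if 0:f drops first: 16 orders
  if 1:e drops first: 11 orders
heap linearizations: 27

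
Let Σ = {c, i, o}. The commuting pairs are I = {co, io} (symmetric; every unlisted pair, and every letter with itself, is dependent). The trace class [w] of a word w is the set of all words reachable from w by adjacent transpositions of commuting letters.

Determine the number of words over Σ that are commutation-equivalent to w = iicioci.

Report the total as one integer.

7

drop 0:i onto floor
drop 1:i onto {0:i}
drop 2:c onto {1:i}
drop 3:i onto {2:c}
drop 4:o onto floor
drop 5:c onto {3:i}
drop 6:i onto {5:c}
ground layer = {0:i, 4:o}
drop-orders for the pieces not yet dropped (sum over which currently-grounded one goes next):
  1 to go: {4} 1  {6} 1
  2 to go: {4,6} 2  {5,6} 1
  3 to go: {3,5,6} 1  {4,5,6} 3
  4 to go: {2,3,5,6} 1  {3,4,5,6} 4
  5 to go: {1,2,3,5,6} 1  {2,3,4,5,6} 5
  if 0:i drops first: 6 orders
  if 4:o drops first: 1 orders
heap linearizations: 7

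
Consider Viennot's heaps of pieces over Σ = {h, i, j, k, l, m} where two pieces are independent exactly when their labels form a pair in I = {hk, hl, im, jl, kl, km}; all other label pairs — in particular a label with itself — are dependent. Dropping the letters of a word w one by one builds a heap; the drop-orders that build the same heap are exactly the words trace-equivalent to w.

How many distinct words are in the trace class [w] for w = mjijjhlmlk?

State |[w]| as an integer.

drop 0:m onto floor
drop 1:j onto {0:m}
drop 2:i onto {1:j}
drop 3:j onto {2:i}
drop 4:j onto {3:j}
drop 5:h onto {4:j}
drop 6:l onto {2:i}
drop 7:m onto {5:h, 6:l}
drop 8:l onto {7:m}
drop 9:k onto {4:j}
ground layer = {0:m}
drop-orders for the pieces not yet dropped (sum over which currently-grounded one goes next):
  1 to go: {8} 1  {9} 1
  2 to go: {7,8} 1  {8,9} 2
  3 to go: {5,7,8} 1  {6,7,8} 1  {7,8,9} 3
  4 to go: {5,6,7,8} 2  {5,7,8,9} 4  {6,7,8,9} 4
  5 to go: {4,5,7,8,9} 4  {5,6,7,8,9} 10
  6 to go: {3,4,5,7,8,9} 4  {4,5,6,7,8,9} 14
  7 to go: {3,4,5,6,7,8,9} 18
  8 to go: {2,3,4,5,6,7,8,9} 18
  if 0:m drops first: 18 orders

18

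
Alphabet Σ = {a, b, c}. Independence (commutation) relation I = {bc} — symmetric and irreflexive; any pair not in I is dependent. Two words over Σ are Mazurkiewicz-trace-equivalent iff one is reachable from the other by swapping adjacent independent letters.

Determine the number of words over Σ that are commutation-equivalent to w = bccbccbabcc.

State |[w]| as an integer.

105

#0=b has no predecessor
#1=c has no predecessor
#2=c depends on [1:c]
#3=b depends on [0:b]
#4=c depends on [2:c]
#5=c depends on [4:c]
#6=b depends on [3:b]
#7=a depends on [5:c, 6:b]
#8=b depends on [7:a]
#9=c depends on [7:a]
#10=c depends on [9:c]
sources: [0:b, 1:c]
N(rest) = Σ N(rest − s) over sources s of rest; N(one piece) = 1:
  size 1 → [8]=1  [10]=1
  size 2 → [8,10]=2  [9,10]=1
  size 3 → [8,9,10]=3
  size 4 → [7,8,9,10]=3
  size 5 → [5,7,8,9,10]=3  [6,7,8,9,10]=3
  size 6 → [3,6,7,8,9,10]=3  [4,5,7,8,9,10]=3  [5,6,7,8,9,10]=6
  size 7 → [0,3,6,7,8,9,10]=3  [2,4,5,7,8,9,10]=3  [3,5,6,7,8,9,10]=9  [4,5,6,7,8,9,10]=9
  size 8 → [0,3,5,6,7,8,9,10]=12  [1,2,4,5,7,8,9,10]=3  [2,4,5,6,7,8,9,10]=12  [3,4,5,6,7,8,9,10]=18
  size 9 → [0,3,4,5,6,7,8,9,10]=30  [1,2,4,5,6,7,8,9,10]=15  [2,3,4,5,6,7,8,9,10]=30
  first=0(b) contributes 45
  first=1(c) contributes 60
|[w]| = 105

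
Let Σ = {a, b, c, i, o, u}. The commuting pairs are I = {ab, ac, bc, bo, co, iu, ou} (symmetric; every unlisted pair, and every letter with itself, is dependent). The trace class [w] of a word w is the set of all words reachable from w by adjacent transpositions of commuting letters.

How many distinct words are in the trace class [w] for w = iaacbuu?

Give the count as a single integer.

0(i) covers ∅
1(a) covers 0:i
2(a) covers 1:a
3(c) covers 0:i
4(b) covers 0:i
5(u) covers 2:a, 3:c, 4:b
6(u) covers 5:u
floor of heap: 0:i
completions by unplaced set U, small U first (add the entries for U minus each lowest piece of U):
  |U|=1: {6}:1
  |U|=2: {5,6}:1
  |U|=3: {2,5,6}:1  {3,5,6}:1  {4,5,6}:1
  |U|=4: {1,2,5,6}:1  {2,3,5,6}:2  {2,4,5,6}:2  {3,4,5,6}:2
  |U|=5: {1,2,3,5,6}:3  {1,2,4,5,6}:3  {2,3,4,5,6}:6
  start at 0(i): 12

12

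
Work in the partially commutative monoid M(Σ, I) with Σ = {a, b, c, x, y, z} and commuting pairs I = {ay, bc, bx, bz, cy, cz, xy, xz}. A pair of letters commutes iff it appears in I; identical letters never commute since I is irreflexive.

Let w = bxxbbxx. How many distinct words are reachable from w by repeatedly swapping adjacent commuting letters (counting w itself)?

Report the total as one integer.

35

drop 0:b onto floor
drop 1:x onto floor
drop 2:x onto {1:x}
drop 3:b onto {0:b}
drop 4:b onto {3:b}
drop 5:x onto {2:x}
drop 6:x onto {5:x}
ground layer = {0:b, 1:x}
drop-orders for the pieces not yet dropped (sum over which currently-grounded one goes next):
  1 to go: {4} 1  {6} 1
  2 to go: {3,4} 1  {4,6} 2  {5,6} 1
  3 to go: {0,3,4} 1  {2,5,6} 1  {3,4,6} 3  {4,5,6} 3
  4 to go: {0,3,4,6} 4  {1,2,5,6} 1  {2,4,5,6} 4  {3,4,5,6} 6
  5 to go: {0,3,4,5,6} 10  {1,2,4,5,6} 5  {2,3,4,5,6} 10
  if 0:b drops first: 15 orders
  if 1:x drops first: 20 orders
heap linearizations: 35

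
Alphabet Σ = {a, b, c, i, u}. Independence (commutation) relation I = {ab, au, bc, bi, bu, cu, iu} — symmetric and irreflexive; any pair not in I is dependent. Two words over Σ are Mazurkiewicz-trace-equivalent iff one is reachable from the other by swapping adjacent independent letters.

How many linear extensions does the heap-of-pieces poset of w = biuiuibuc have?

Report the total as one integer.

1260

piece 0:b — minimal
piece 1:i — minimal
piece 2:u — minimal
piece 3:i rests on {1:i}
piece 4:u rests on {2:u}
piece 5:i rests on {3:i}
piece 6:b rests on {0:b}
piece 7:u rests on {4:u}
piece 8:c rests on {5:i}
minimal pieces: {0:b, 1:i, 2:u}
ways to finish when only these pieces remain (= sum over removing one remaining piece with nothing left below it):
  1 left: {6}→1  {7}→1  {8}→1
  2 left: {0,6}→1  {4,7}→1  {5,8}→1  {6,7}→2  {6,8}→2  {7,8}→2
  3 left: {0,6,7}→3  {0,6,8}→3  {2,4,7}→1  {3,5,8}→1  {4,6,7}→3  {4,7,8}→3  {5,6,8}→3  {5,7,8}→3  {6,7,8}→6
  4 left: {0,4,6,7}→6  {0,5,6,8}→6  {0,6,7,8}→12  {1,3,5,8}→1  {2,4,6,7}→4  {2,4,7,8}→4  {3,5,6,8}→4  {3,5,7,8}→4  {4,5,7,8}→6  {4,6,7,8}→12  {5,6,7,8}→12
  5 left: {0,2,4,6,7}→10  {0,3,5,6,8}→10  {0,4,6,7,8}→30  {0,5,6,7,8}→30  {1,3,5,6,8}→5  {1,3,5,7,8}→5  {2,4,5,7,8}→10  {2,4,6,7,8}→20  {3,4,5,7,8}→10  {3,5,6,7,8}→20  {4,5,6,7,8}→30
  6 left: {0,1,3,5,6,8}→15  {0,2,4,6,7,8}→60  {0,3,5,6,7,8}→60  {0,4,5,6,7,8}→90  {1,3,4,5,7,8}→15  {1,3,5,6,7,8}→30  {2,3,4,5,7,8}→20  {2,4,5,6,7,8}→60  {3,4,5,6,7,8}→60
  7 left: {0,1,3,5,6,7,8}→105  {0,2,4,5,6,7,8}→210  {0,3,4,5,6,7,8}→210  {1,2,3,4,5,7,8}→35  {1,3,4,5,6,7,8}→105  {2,3,4,5,6,7,8}→140
  placing 0:b first → 280 extensions
  placing 1:i first → 560 extensions
  placing 2:u first → 420 extensions
total linear extensions = 1260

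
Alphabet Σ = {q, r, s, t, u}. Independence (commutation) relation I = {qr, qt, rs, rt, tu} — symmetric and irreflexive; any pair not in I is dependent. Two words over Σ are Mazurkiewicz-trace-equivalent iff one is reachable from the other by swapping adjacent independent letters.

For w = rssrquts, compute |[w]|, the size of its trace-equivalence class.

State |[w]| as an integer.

piece 0:r — minimal
piece 1:s — minimal
piece 2:s rests on {1:s}
piece 3:r rests on {0:r}
piece 4:q rests on {2:s}
piece 5:u rests on {3:r, 4:q}
piece 6:t rests on {2:s}
piece 7:s rests on {5:u, 6:t}
minimal pieces: {0:r, 1:s}
ways to finish when only these pieces remain (= sum over removing one remaining piece with nothing left below it):
  1 left: {7}→1
  2 left: {5,7}→1  {6,7}→1
  3 left: {3,5,7}→1  {4,5,7}→1  {5,6,7}→2
  4 left: {0,3,5,7}→1  {3,4,5,7}→2  {3,5,6,7}→3  {4,5,6,7}→3
  5 left: {0,3,4,5,7}→3  {0,3,5,6,7}→4  {2,4,5,6,7}→3  {3,4,5,6,7}→8
  6 left: {0,3,4,5,6,7}→15  {1,2,4,5,6,7}→3  {2,3,4,5,6,7}→11
  placing 0:r first → 14 extensions
  placing 1:s first → 26 extensions
total linear extensions = 40

40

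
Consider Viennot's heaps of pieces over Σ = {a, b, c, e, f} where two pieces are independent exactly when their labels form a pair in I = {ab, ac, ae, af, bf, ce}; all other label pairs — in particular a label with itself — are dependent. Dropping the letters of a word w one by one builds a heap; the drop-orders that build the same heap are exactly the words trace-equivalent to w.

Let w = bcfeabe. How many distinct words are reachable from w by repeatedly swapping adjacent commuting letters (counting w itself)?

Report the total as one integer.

7

drop 0:b onto floor
drop 1:c onto {0:b}
drop 2:f onto {1:c}
drop 3:e onto {2:f}
drop 4:a onto floor
drop 5:b onto {3:e}
drop 6:e onto {5:b}
ground layer = {0:b, 4:a}
drop-orders for the pieces not yet dropped (sum over which currently-grounded one goes next):
  1 to go: {4} 1  {6} 1
  2 to go: {4,6} 2  {5,6} 1
  3 to go: {3,5,6} 1  {4,5,6} 3
  4 to go: {2,3,5,6} 1  {3,4,5,6} 4
  5 to go: {1,2,3,5,6} 1  {2,3,4,5,6} 5
  if 0:b drops first: 6 orders
  if 4:a drops first: 1 orders
heap linearizations: 7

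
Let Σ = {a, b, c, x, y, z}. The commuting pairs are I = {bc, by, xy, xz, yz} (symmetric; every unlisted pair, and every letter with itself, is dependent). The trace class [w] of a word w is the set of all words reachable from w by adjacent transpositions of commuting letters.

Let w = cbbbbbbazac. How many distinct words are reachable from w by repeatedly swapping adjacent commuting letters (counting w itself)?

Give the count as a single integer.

7

0(c) covers ∅
1(b) covers ∅
2(b) covers 1:b
3(b) covers 2:b
4(b) covers 3:b
5(b) covers 4:b
6(b) covers 5:b
7(a) covers 0:c, 6:b
8(z) covers 7:a
9(a) covers 8:z
10(c) covers 9:a
floor of heap: 0:c, 1:b
completions by unplaced set U, small U first (add the entries for U minus each lowest piece of U):
  |U|=1: {10}:1
  |U|=2: {9,10}:1
  |U|=3: {8,9,10}:1
  |U|=4: {7,8,9,10}:1
  |U|=5: {0,7,8,9,10}:1  {6,7,8,9,10}:1
  |U|=6: {0,6,7,8,9,10}:2  {5,6,7,8,9,10}:1
  |U|=7: {0,5,6,7,8,9,10}:3  {4,5,6,7,8,9,10}:1
  |U|=8: {0,4,5,6,7,8,9,10}:4  {3,4,5,6,7,8,9,10}:1
  |U|=9: {0,3,4,5,6,7,8,9,10}:5  {2,3,4,5,6,7,8,9,10}:1
  start at 0(c): 1
  start at 1(b): 6
sum over floor = 7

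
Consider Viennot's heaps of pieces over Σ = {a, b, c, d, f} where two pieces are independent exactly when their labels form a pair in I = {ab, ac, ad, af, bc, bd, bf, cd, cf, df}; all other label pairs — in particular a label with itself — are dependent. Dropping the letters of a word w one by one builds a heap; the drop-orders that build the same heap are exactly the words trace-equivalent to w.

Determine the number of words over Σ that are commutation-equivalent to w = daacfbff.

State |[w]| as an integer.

drop 0:d onto floor
drop 1:a onto floor
drop 2:a onto {1:a}
drop 3:c onto floor
drop 4:f onto floor
drop 5:b onto floor
drop 6:f onto {4:f}
drop 7:f onto {6:f}
ground layer = {0:d, 1:a, 3:c, 4:f, 5:b}
drop-orders for the pieces not yet dropped (sum over which currently-grounded one goes next):
  1 to go: {0} 1  {2} 1  {3} 1  {5} 1  {7} 1
  2 to go: {0,2} 2  {0,3} 2  {0,5} 2  {0,7} 2  {1,2} 1  {2,3} 2  {2,5} 2  {2,7} 2  {3,5} 2  {3,7} 2  {5,7} 2  {6,7} 1
  3 to go: {0,1,2} 3  {0,2,3} 6  {0,2,5} 6  {0,2,7} 6  {0,3,5} 6  {0,3,7} 6  {0,5,7} 6  {0,6,7} 3  {1,2,3} 3  {1,2,5} 3  {1,2,7} 3  {2,3,5} 6  {2,3,7} 6  {2,5,7} 6  {2,6,7} 3  {3,5,7} 6  {3,6,7} 3  {4,6,7} 1  {5,6,7} 3
  4 to go: {0,1,2,3} 12  {0,1,2,5} 12  {0,1,2,7} 12  {0,2,3,5} 24  {0,2,3,7} 24  {0,2,5,7} 24  {0,2,6,7} 12  {0,3,5,7} 24  {0,3,6,7} 12  {0,4,6,7} 4  {0,5,6,7} 12  {1,2,3,5} 12  {1,2,3,7} 12  {1,2,5,7} 12  {1,2,6,7} 6  {2,3,5,7} 24  {2,3,6,7} 12  {2,4,6,7} 4  {2,5,6,7} 12  {3,4,6,7} 4  {3,5,6,7} 12  {4,5,6,7} 4
  5 to go: {0,1,2,3,5} 60  {0,1,2,3,7} 60  {0,1,2,5,7} 60  {0,1,2,6,7} 30  {0,2,3,5,7} 120  {0,2,3,6,7} 60  {0,2,4,6,7} 20  {0,2,5,6,7} 60  {0,3,4,6,7} 20  {0,3,5,6,7} 60  {0,4,5,6,7} 20  {1,2,3,5,7} 60  {1,2,3,6,7} 30  {1,2,4,6,7} 10  {1,2,5,6,7} 30  {2,3,4,6,7} 20  {2,3,5,6,7} 60  {2,4,5,6,7} 20  {3,4,5,6,7} 20
  6 to go: {0,1,2,3,5,7} 360  {0,1,2,3,6,7} 180  {0,1,2,4,6,7} 60  {0,1,2,5,6,7} 180  {0,2,3,4,6,7} 120  {0,2,3,5,6,7} 360  {0,2,4,5,6,7} 120  {0,3,4,5,6,7} 120  {1,2,3,4,6,7} 60  {1,2,3,5,6,7} 180  {1,2,4,5,6,7} 60  {2,3,4,5,6,7} 120
  if 0:d drops first: 420 orders
  if 1:a drops first: 840 orders
  if 3:c drops first: 420 orders
  if 4:f drops first: 1260 orders
  if 5:b drops first: 420 orders
heap linearizations: 3360

3360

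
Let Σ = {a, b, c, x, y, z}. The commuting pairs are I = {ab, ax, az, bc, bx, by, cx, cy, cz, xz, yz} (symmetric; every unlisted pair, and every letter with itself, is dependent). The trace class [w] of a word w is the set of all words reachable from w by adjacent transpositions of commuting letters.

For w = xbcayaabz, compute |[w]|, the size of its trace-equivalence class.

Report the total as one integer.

252

drop 0:x onto floor
drop 1:b onto floor
drop 2:c onto floor
drop 3:a onto {2:c}
drop 4:y onto {0:x, 3:a}
drop 5:a onto {4:y}
drop 6:a onto {5:a}
drop 7:b onto {1:b}
drop 8:z onto {7:b}
ground layer = {0:x, 1:b, 2:c}
drop-orders for the pieces not yet dropped (sum over which currently-grounded one goes next):
  1 to go: {6} 1  {8} 1
  2 to go: {5,6} 1  {6,8} 2  {7,8} 1
  3 to go: {1,7,8} 1  {4,5,6} 1  {5,6,8} 3  {6,7,8} 3
  4 to go: {0,4,5,6} 1  {1,6,7,8} 4  {3,4,5,6} 1  {4,5,6,8} 4  {5,6,7,8} 6
  5 to go: {0,3,4,5,6} 2  {0,4,5,6,8} 5  {1,5,6,7,8} 10  {2,3,4,5,6} 1  {3,4,5,6,8} 5  {4,5,6,7,8} 10
  6 to go: {0,2,3,4,5,6} 3  {0,3,4,5,6,8} 12  {0,4,5,6,7,8} 15  {1,4,5,6,7,8} 20  {2,3,4,5,6,8} 6  {3,4,5,6,7,8} 15
  7 to go: {0,1,4,5,6,7,8} 35  {0,2,3,4,5,6,8} 21  {0,3,4,5,6,7,8} 42  {1,3,4,5,6,7,8} 35  {2,3,4,5,6,7,8} 21
  if 0:x drops first: 56 orders
  if 1:b drops first: 84 orders
  if 2:c drops first: 112 orders
heap linearizations: 252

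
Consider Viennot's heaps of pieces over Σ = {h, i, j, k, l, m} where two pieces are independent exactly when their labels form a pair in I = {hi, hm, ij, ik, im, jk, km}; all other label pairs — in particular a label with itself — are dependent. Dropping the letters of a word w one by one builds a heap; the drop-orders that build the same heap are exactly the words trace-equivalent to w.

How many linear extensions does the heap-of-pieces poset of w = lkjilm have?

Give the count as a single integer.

6

drop 0:l onto floor
drop 1:k onto {0:l}
drop 2:j onto {0:l}
drop 3:i onto {0:l}
drop 4:l onto {1:k, 2:j, 3:i}
drop 5:m onto {4:l}
ground layer = {0:l}
drop-orders for the pieces not yet dropped (sum over which currently-grounded one goes next):
  1 to go: {5} 1
  2 to go: {4,5} 1
  3 to go: {1,4,5} 1  {2,4,5} 1  {3,4,5} 1
  4 to go: {1,2,4,5} 2  {1,3,4,5} 2  {2,3,4,5} 2
  if 0:l drops first: 6 orders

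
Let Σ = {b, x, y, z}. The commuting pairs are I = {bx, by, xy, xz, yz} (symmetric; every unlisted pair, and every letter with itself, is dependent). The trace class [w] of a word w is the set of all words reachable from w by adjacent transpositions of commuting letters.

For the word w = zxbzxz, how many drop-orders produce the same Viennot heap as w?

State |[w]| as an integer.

drop 0:z onto floor
drop 1:x onto floor
drop 2:b onto {0:z}
drop 3:z onto {2:b}
drop 4:x onto {1:x}
drop 5:z onto {3:z}
ground layer = {0:z, 1:x}
drop-orders for the pieces not yet dropped (sum over which currently-grounded one goes next):
  1 to go: {4} 1  {5} 1
  2 to go: {1,4} 1  {3,5} 1  {4,5} 2
  3 to go: {1,4,5} 3  {2,3,5} 1  {3,4,5} 3
  4 to go: {0,2,3,5} 1  {1,3,4,5} 6  {2,3,4,5} 4
  if 0:z drops first: 10 orders
  if 1:x drops first: 5 orders
heap linearizations: 15

15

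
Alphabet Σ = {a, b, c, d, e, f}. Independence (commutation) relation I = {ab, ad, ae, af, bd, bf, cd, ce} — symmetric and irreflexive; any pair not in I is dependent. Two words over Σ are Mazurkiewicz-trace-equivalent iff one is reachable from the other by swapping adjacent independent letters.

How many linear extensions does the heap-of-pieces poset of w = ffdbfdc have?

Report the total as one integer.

11

drop 0:f onto floor
drop 1:f onto {0:f}
drop 2:d onto {1:f}
drop 3:b onto floor
drop 4:f onto {2:d}
drop 5:d onto {4:f}
drop 6:c onto {3:b, 4:f}
ground layer = {0:f, 3:b}
drop-orders for the pieces not yet dropped (sum over which currently-grounded one goes next):
  1 to go: {5} 1  {6} 1
  2 to go: {3,6} 1  {5,6} 2
  3 to go: {3,5,6} 3  {4,5,6} 2
  4 to go: {2,4,5,6} 2  {3,4,5,6} 5
  5 to go: {1,2,4,5,6} 2  {2,3,4,5,6} 7
  if 0:f drops first: 9 orders
  if 3:b drops first: 2 orders
heap linearizations: 11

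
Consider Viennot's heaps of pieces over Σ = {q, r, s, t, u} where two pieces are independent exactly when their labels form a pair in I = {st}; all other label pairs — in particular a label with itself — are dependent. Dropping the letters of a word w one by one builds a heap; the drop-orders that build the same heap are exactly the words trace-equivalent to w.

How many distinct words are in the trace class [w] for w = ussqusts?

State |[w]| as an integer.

piece 0:u — minimal
piece 1:s rests on {0:u}
piece 2:s rests on {1:s}
piece 3:q rests on {2:s}
piece 4:u rests on {3:q}
piece 5:s rests on {4:u}
piece 6:t rests on {4:u}
piece 7:s rests on {5:s}
minimal pieces: {0:u}
ways to finish when only these pieces remain (= sum over removing one remaining piece with nothing left below it):
  1 left: {6}→1  {7}→1
  2 left: {5,7}→1  {6,7}→2
  3 left: {5,6,7}→3
  4 left: {4,5,6,7}→3
  5 left: {3,4,5,6,7}→3
  6 left: {2,3,4,5,6,7}→3
  placing 0:u first → 3 extensions

3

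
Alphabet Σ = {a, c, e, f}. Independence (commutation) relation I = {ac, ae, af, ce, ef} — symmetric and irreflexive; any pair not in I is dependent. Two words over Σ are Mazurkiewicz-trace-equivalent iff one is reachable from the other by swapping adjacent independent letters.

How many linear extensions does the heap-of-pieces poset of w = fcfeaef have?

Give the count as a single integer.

drop 0:f onto floor
drop 1:c onto {0:f}
drop 2:f onto {1:c}
drop 3:e onto floor
drop 4:a onto floor
drop 5:e onto {3:e}
drop 6:f onto {2:f}
ground layer = {0:f, 3:e, 4:a}
drop-orders for the pieces not yet dropped (sum over which currently-grounded one goes next):
  1 to go: {4} 1  {5} 1  {6} 1
  2 to go: {2,6} 1  {3,5} 1  {4,5} 2  {4,6} 2  {5,6} 2
  3 to go: {1,2,6} 1  {2,4,6} 3  {2,5,6} 3  {3,4,5} 3  {3,5,6} 3  {4,5,6} 6
  4 to go: {0,1,2,6} 1  {1,2,4,6} 4  {1,2,5,6} 4  {2,3,5,6} 6  {2,4,5,6} 12  {3,4,5,6} 12
  5 to go: {0,1,2,4,6} 5  {0,1,2,5,6} 5  {1,2,3,5,6} 10  {1,2,4,5,6} 20  {2,3,4,5,6} 30
  if 0:f drops first: 60 orders
  if 3:e drops first: 30 orders
  if 4:a drops first: 15 orders
heap linearizations: 105

105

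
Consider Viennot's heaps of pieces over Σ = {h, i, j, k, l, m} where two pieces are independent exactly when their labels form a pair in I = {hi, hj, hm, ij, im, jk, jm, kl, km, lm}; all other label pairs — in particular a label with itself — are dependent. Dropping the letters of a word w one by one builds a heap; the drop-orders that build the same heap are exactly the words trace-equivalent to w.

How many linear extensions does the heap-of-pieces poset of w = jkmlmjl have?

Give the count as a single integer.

105

#0=j has no predecessor
#1=k has no predecessor
#2=m has no predecessor
#3=l depends on [0:j]
#4=m depends on [2:m]
#5=j depends on [3:l]
#6=l depends on [5:j]
sources: [0:j, 1:k, 2:m]
N(rest) = Σ N(rest − s) over sources s of rest; N(one piece) = 1:
  size 1 → [1]=1  [4]=1  [6]=1
  size 2 → [1,4]=2  [1,6]=2  [2,4]=1  [4,6]=2  [5,6]=1
  size 3 → [1,2,4]=3  [1,4,6]=6  [1,5,6]=3  [2,4,6]=3  [3,5,6]=1  [4,5,6]=3
  size 4 → [0,3,5,6]=1  [1,2,4,6]=12  [1,3,5,6]=4  [1,4,5,6]=12  [2,4,5,6]=6  [3,4,5,6]=4
  size 5 → [0,1,3,5,6]=5  [0,3,4,5,6]=5  [1,2,4,5,6]=30  [1,3,4,5,6]=20  [2,3,4,5,6]=10
  first=0(j) contributes 60
  first=1(k) contributes 15
  first=2(m) contributes 30
|[w]| = 105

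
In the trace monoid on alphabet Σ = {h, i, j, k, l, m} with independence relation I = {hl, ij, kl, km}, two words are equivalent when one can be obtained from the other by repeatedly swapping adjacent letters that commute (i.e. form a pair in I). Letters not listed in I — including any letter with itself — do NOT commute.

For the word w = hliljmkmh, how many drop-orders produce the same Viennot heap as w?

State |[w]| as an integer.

6

piece 0:h — minimal
piece 1:l — minimal
piece 2:i rests on {0:h, 1:l}
piece 3:l rests on {2:i}
piece 4:j rests on {3:l}
piece 5:m rests on {4:j}
piece 6:k rests on {4:j}
piece 7:m rests on {5:m}
piece 8:h rests on {6:k, 7:m}
minimal pieces: {0:h, 1:l}
ways to finish when only these pieces remain (= sum over removing one remaining piece with nothing left below it):
  1 left: {8}→1
  2 left: {6,8}→1  {7,8}→1
  3 left: {5,7,8}→1  {6,7,8}→2
  4 left: {5,6,7,8}→3
  5 left: {4,5,6,7,8}→3
  6 left: {3,4,5,6,7,8}→3
  7 left: {2,3,4,5,6,7,8}→3
  placing 0:h first → 3 extensions
  placing 1:l first → 3 extensions
total linear extensions = 6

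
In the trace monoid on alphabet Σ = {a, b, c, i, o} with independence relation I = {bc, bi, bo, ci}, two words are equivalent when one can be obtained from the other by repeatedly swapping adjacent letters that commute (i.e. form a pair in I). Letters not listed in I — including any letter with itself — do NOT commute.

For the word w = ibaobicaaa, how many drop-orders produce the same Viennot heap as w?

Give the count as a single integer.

16

#0=i has no predecessor
#1=b has no predecessor
#2=a depends on [0:i, 1:b]
#3=o depends on [2:a]
#4=b depends on [2:a]
#5=i depends on [3:o]
#6=c depends on [3:o]
#7=a depends on [4:b, 5:i, 6:c]
#8=a depends on [7:a]
#9=a depends on [8:a]
sources: [0:i, 1:b]
N(rest) = Σ N(rest − s) over sources s of rest; N(one piece) = 1:
  size 1 → [9]=1
  size 2 → [8,9]=1
  size 3 → [7,8,9]=1
  size 4 → [4,7,8,9]=1  [5,7,8,9]=1  [6,7,8,9]=1
  size 5 → [4,5,7,8,9]=2  [4,6,7,8,9]=2  [5,6,7,8,9]=2
  size 6 → [3,5,6,7,8,9]=2  [4,5,6,7,8,9]=6
  size 7 → [3,4,5,6,7,8,9]=8
  size 8 → [2,3,4,5,6,7,8,9]=8
  first=0(i) contributes 8
  first=1(b) contributes 8
|[w]| = 16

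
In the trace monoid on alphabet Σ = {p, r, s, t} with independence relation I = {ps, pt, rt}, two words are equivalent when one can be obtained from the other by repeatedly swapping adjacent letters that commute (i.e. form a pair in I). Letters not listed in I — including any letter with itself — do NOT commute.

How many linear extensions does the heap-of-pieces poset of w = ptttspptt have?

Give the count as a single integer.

84

0(p) covers ∅
1(t) covers ∅
2(t) covers 1:t
3(t) covers 2:t
4(s) covers 3:t
5(p) covers 0:p
6(p) covers 5:p
7(t) covers 4:s
8(t) covers 7:t
floor of heap: 0:p, 1:t
completions by unplaced set U, small U first (add the entries for U minus each lowest piece of U):
  |U|=1: {6}:1  {8}:1
  |U|=2: {5,6}:1  {6,8}:2  {7,8}:1
  |U|=3: {0,5,6}:1  {4,7,8}:1  {5,6,8}:3  {6,7,8}:3
  |U|=4: {0,5,6,8}:4  {3,4,7,8}:1  {4,6,7,8}:4  {5,6,7,8}:6
  |U|=5: {0,5,6,7,8}:10  {2,3,4,7,8}:1  {3,4,6,7,8}:5  {4,5,6,7,8}:10
  |U|=6: {0,4,5,6,7,8}:20  {1,2,3,4,7,8}:1  {2,3,4,6,7,8}:6  {3,4,5,6,7,8}:15
  |U|=7: {0,3,4,5,6,7,8}:35  {1,2,3,4,6,7,8}:7  {2,3,4,5,6,7,8}:21
  start at 0(p): 28
  start at 1(t): 56
sum over floor = 84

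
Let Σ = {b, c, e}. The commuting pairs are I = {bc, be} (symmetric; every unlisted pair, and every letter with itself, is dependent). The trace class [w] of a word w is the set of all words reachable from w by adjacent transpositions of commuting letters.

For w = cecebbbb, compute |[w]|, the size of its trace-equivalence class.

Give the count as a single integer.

70

piece 0:c — minimal
piece 1:e rests on {0:c}
piece 2:c rests on {1:e}
piece 3:e rests on {2:c}
piece 4:b — minimal
piece 5:b rests on {4:b}
piece 6:b rests on {5:b}
piece 7:b rests on {6:b}
minimal pieces: {0:c, 4:b}
ways to finish when only these pieces remain (= sum over removing one remaining piece with nothing left below it):
  1 left: {3}→1  {7}→1
  2 left: {2,3}→1  {3,7}→2  {6,7}→1
  3 left: {1,2,3}→1  {2,3,7}→3  {3,6,7}→3  {5,6,7}→1
  4 left: {0,1,2,3}→1  {1,2,3,7}→4  {2,3,6,7}→6  {3,5,6,7}→4  {4,5,6,7}→1
  5 left: {0,1,2,3,7}→5  {1,2,3,6,7}→10  {2,3,5,6,7}→10  {3,4,5,6,7}→5
  6 left: {0,1,2,3,6,7}→15  {1,2,3,5,6,7}→20  {2,3,4,5,6,7}→15
  placing 0:c first → 35 extensions
  placing 4:b first → 35 extensions
total linear extensions = 70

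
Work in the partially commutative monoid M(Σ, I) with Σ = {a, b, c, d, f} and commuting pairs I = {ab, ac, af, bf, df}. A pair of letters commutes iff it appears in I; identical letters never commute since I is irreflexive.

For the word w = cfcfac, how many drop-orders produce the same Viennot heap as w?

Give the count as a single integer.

drop 0:c onto floor
drop 1:f onto {0:c}
drop 2:c onto {1:f}
drop 3:f onto {2:c}
drop 4:a onto floor
drop 5:c onto {3:f}
ground layer = {0:c, 4:a}
drop-orders for the pieces not yet dropped (sum over which currently-grounded one goes next):
  1 to go: {4} 1  {5} 1
  2 to go: {3,5} 1  {4,5} 2
  3 to go: {2,3,5} 1  {3,4,5} 3
  4 to go: {1,2,3,5} 1  {2,3,4,5} 4
  if 0:c drops first: 5 orders
  if 4:a drops first: 1 orders
heap linearizations: 6

6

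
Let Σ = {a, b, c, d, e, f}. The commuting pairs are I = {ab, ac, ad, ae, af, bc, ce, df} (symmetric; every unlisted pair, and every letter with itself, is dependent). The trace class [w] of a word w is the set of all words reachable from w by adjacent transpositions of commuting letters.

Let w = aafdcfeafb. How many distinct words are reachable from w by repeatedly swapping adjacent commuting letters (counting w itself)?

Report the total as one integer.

240

drop 0:a onto floor
drop 1:a onto {0:a}
drop 2:f onto floor
drop 3:d onto floor
drop 4:c onto {2:f, 3:d}
drop 5:f onto {4:c}
drop 6:e onto {5:f}
drop 7:a onto {1:a}
drop 8:f onto {6:e}
drop 9:b onto {8:f}
ground layer = {0:a, 2:f, 3:d}
drop-orders for the pieces not yet dropped (sum over which currently-grounded one goes next):
  1 to go: {7} 1  {9} 1
  2 to go: {1,7} 1  {7,9} 2  {8,9} 1
  3 to go: {0,1,7} 1  {1,7,9} 3  {6,8,9} 1  {7,8,9} 3
  4 to go: {0,1,7,9} 4  {1,7,8,9} 6  {5,6,8,9} 1  {6,7,8,9} 4
  5 to go: {0,1,7,8,9} 10  {1,6,7,8,9} 10  {4,5,6,8,9} 1  {5,6,7,8,9} 5
  6 to go: {0,1,6,7,8,9} 20  {1,5,6,7,8,9} 15  {2,4,5,6,8,9} 1  {3,4,5,6,8,9} 1  {4,5,6,7,8,9} 6
  7 to go: {0,1,5,6,7,8,9} 35  {1,4,5,6,7,8,9} 21  {2,3,4,5,6,8,9} 2  {2,4,5,6,7,8,9} 7  {3,4,5,6,7,8,9} 7
  8 to go: {0,1,4,5,6,7,8,9} 56  {1,2,4,5,6,7,8,9} 28  {1,3,4,5,6,7,8,9} 28  {2,3,4,5,6,7,8,9} 16
  if 0:a drops first: 72 orders
  if 2:f drops first: 84 orders
  if 3:d drops first: 84 orders
heap linearizations: 240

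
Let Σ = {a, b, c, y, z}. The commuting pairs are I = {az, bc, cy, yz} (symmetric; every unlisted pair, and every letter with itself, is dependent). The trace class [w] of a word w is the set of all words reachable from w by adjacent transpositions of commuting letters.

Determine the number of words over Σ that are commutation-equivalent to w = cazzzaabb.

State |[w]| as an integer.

#0=c has no predecessor
#1=a depends on [0:c]
#2=z depends on [0:c]
#3=z depends on [2:z]
#4=z depends on [3:z]
#5=a depends on [1:a]
#6=a depends on [5:a]
#7=b depends on [4:z, 6:a]
#8=b depends on [7:b]
sources: [0:c]
N(rest) = Σ N(rest − s) over sources s of rest; N(one piece) = 1:
  size 1 → [8]=1
  size 2 → [7,8]=1
  size 3 → [4,7,8]=1  [6,7,8]=1
  size 4 → [3,4,7,8]=1  [4,6,7,8]=2  [5,6,7,8]=1
  size 5 → [1,5,6,7,8]=1  [2,3,4,7,8]=1  [3,4,6,7,8]=3  [4,5,6,7,8]=3
  size 6 → [1,4,5,6,7,8]=4  [2,3,4,6,7,8]=4  [3,4,5,6,7,8]=6
  size 7 → [1,3,4,5,6,7,8]=10  [2,3,4,5,6,7,8]=10
  first=0(c) contributes 20

20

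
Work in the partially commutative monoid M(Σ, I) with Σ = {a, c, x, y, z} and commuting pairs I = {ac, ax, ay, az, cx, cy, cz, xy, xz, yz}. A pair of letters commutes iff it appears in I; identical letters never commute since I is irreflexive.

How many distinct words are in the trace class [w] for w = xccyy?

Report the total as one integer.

piece 0:x — minimal
piece 1:c — minimal
piece 2:c rests on {1:c}
piece 3:y — minimal
piece 4:y rests on {3:y}
minimal pieces: {0:x, 1:c, 3:y}
ways to finish when only these pieces remain (= sum over removing one remaining piece with nothing left below it):
  1 left: {0}→1  {2}→1  {4}→1
  2 left: {0,2}→2  {0,4}→2  {1,2}→1  {2,4}→2  {3,4}→1
  3 left: {0,1,2}→3  {0,2,4}→6  {0,3,4}→3  {1,2,4}→3  {2,3,4}→3
  placing 0:x first → 6 extensions
  placing 1:c first → 12 extensions
  placing 3:y first → 12 extensions
total linear extensions = 30

30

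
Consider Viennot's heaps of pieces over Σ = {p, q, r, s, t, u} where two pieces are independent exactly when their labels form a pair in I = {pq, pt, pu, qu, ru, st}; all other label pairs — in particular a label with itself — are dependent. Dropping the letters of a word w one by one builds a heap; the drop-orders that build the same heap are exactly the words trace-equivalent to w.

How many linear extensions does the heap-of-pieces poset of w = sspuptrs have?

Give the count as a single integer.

#0=s has no predecessor
#1=s depends on [0:s]
#2=p depends on [1:s]
#3=u depends on [1:s]
#4=p depends on [2:p]
#5=t depends on [3:u]
#6=r depends on [4:p, 5:t]
#7=s depends on [6:r]
sources: [0:s]
N(rest) = Σ N(rest − s) over sources s of rest; N(one piece) = 1:
  size 1 → [7]=1
  size 2 → [6,7]=1
  size 3 → [4,6,7]=1  [5,6,7]=1
  size 4 → [2,4,6,7]=1  [3,5,6,7]=1  [4,5,6,7]=2
  size 5 → [2,4,5,6,7]=3  [3,4,5,6,7]=3
  size 6 → [2,3,4,5,6,7]=6
  first=0(s) contributes 6

6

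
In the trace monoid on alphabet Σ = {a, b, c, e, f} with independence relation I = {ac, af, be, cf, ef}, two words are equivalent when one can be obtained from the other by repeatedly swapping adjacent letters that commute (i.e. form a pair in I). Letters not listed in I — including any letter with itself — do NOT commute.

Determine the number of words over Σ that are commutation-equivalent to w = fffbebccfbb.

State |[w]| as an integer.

19

drop 0:f onto floor
drop 1:f onto {0:f}
drop 2:f onto {1:f}
drop 3:b onto {2:f}
drop 4:e onto floor
drop 5:b onto {3:b}
drop 6:c onto {4:e, 5:b}
drop 7:c onto {6:c}
drop 8:f onto {5:b}
drop 9:b onto {7:c, 8:f}
drop 10:b onto {9:b}
ground layer = {0:f, 4:e}
drop-orders for the pieces not yet dropped (sum over which currently-grounded one goes next):
  1 to go: {10} 1
  2 to go: {9,10} 1
  3 to go: {7,9,10} 1  {8,9,10} 1
  4 to go: {6,7,9,10} 1  {7,8,9,10} 2
  5 to go: {4,6,7,9,10} 1  {6,7,8,9,10} 3
  6 to go: {4,6,7,8,9,10} 4  {5,6,7,8,9,10} 3
  7 to go: {3,5,6,7,8,9,10} 3  {4,5,6,7,8,9,10} 7
  8 to go: {2,3,5,6,7,8,9,10} 3  {3,4,5,6,7,8,9,10} 10
  9 to go: {1,2,3,5,6,7,8,9,10} 3  {2,3,4,5,6,7,8,9,10} 13
  if 0:f drops first: 16 orders
  if 4:e drops first: 3 orders
heap linearizations: 19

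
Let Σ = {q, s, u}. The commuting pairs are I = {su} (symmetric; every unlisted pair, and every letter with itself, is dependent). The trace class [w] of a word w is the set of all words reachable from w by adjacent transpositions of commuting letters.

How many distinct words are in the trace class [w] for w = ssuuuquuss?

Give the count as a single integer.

60

#0=s has no predecessor
#1=s depends on [0:s]
#2=u has no predecessor
#3=u depends on [2:u]
#4=u depends on [3:u]
#5=q depends on [1:s, 4:u]
#6=u depends on [5:q]
#7=u depends on [6:u]
#8=s depends on [5:q]
#9=s depends on [8:s]
sources: [0:s, 2:u]
N(rest) = Σ N(rest − s) over sources s of rest; N(one piece) = 1:
  size 1 → [7]=1  [9]=1
  size 2 → [6,7]=1  [7,9]=2  [8,9]=1
  size 3 → [6,7,9]=3  [7,8,9]=3
  size 4 → [6,7,8,9]=6
  size 5 → [5,6,7,8,9]=6
  size 6 → [1,5,6,7,8,9]=6  [4,5,6,7,8,9]=6
  size 7 → [0,1,5,6,7,8,9]=6  [1,4,5,6,7,8,9]=12  [3,4,5,6,7,8,9]=6
  size 8 → [0,1,4,5,6,7,8,9]=18  [1,3,4,5,6,7,8,9]=18  [2,3,4,5,6,7,8,9]=6
  first=0(s) contributes 24
  first=2(u) contributes 36
|[w]| = 60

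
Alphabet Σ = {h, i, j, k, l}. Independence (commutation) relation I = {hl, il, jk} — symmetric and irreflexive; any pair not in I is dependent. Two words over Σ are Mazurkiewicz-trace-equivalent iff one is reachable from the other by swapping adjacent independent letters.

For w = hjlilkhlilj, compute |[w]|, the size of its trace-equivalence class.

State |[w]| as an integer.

#0=h has no predecessor
#1=j depends on [0:h]
#2=l depends on [1:j]
#3=i depends on [1:j]
#4=l depends on [2:l]
#5=k depends on [3:i, 4:l]
#6=h depends on [5:k]
#7=l depends on [5:k]
#8=i depends on [6:h]
#9=l depends on [7:l]
#10=j depends on [8:i, 9:l]
sources: [0:h]
N(rest) = Σ N(rest − s) over sources s of rest; N(one piece) = 1:
  size 1 → [10]=1
  size 2 → [8,10]=1  [9,10]=1
  size 3 → [6,8,10]=1  [7,9,10]=1  [8,9,10]=2
  size 4 → [6,8,9,10]=3  [7,8,9,10]=3
  size 5 → [6,7,8,9,10]=6
  size 6 → [5,6,7,8,9,10]=6
  size 7 → [3,5,6,7,8,9,10]=6  [4,5,6,7,8,9,10]=6
  size 8 → [2,4,5,6,7,8,9,10]=6  [3,4,5,6,7,8,9,10]=12
  size 9 → [2,3,4,5,6,7,8,9,10]=18
  first=0(h) contributes 18

18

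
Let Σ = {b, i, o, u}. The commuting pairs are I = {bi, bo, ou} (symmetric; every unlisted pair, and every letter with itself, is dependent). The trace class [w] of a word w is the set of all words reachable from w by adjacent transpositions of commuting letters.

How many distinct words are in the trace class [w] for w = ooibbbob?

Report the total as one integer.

70

drop 0:o onto floor
drop 1:o onto {0:o}
drop 2:i onto {1:o}
drop 3:b onto floor
drop 4:b onto {3:b}
drop 5:b onto {4:b}
drop 6:o onto {2:i}
drop 7:b onto {5:b}
ground layer = {0:o, 3:b}
drop-orders for the pieces not yet dropped (sum over which currently-grounded one goes next):
  1 to go: {6} 1  {7} 1
  2 to go: {2,6} 1  {5,7} 1  {6,7} 2
  3 to go: {1,2,6} 1  {2,6,7} 3  {4,5,7} 1  {5,6,7} 3
  4 to go: {0,1,2,6} 1  {1,2,6,7} 4  {2,5,6,7} 6  {3,4,5,7} 1  {4,5,6,7} 4
  5 to go: {0,1,2,6,7} 5  {1,2,5,6,7} 10  {2,4,5,6,7} 10  {3,4,5,6,7} 5
  6 to go: {0,1,2,5,6,7} 15  {1,2,4,5,6,7} 20  {2,3,4,5,6,7} 15
  if 0:o drops first: 35 orders
  if 3:b drops first: 35 orders
heap linearizations: 70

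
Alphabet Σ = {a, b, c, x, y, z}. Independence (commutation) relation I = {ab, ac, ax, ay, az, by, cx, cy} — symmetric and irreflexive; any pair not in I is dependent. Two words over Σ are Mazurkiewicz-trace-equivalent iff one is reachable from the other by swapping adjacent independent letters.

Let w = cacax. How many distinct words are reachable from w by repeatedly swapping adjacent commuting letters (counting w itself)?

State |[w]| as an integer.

piece 0:c — minimal
piece 1:a — minimal
piece 2:c rests on {0:c}
piece 3:a rests on {1:a}
piece 4:x — minimal
minimal pieces: {0:c, 1:a, 4:x}
ways to finish when only these pieces remain (= sum over removing one remaining piece with nothing left below it):
  1 left: {2}→1  {3}→1  {4}→1
  2 left: {0,2}→1  {1,3}→1  {2,3}→2  {2,4}→2  {3,4}→2
  3 left: {0,2,3}→3  {0,2,4}→3  {1,2,3}→3  {1,3,4}→3  {2,3,4}→6
  placing 0:c first → 12 extensions
  placing 1:a first → 12 extensions
  placing 4:x first → 6 extensions
total linear extensions = 30

30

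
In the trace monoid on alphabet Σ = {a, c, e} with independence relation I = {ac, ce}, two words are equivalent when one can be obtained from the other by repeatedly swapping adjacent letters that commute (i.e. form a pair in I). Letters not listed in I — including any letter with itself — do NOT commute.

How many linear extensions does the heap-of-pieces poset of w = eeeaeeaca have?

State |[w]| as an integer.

9

drop 0:e onto floor
drop 1:e onto {0:e}
drop 2:e onto {1:e}
drop 3:a onto {2:e}
drop 4:e onto {3:a}
drop 5:e onto {4:e}
drop 6:a onto {5:e}
drop 7:c onto floor
drop 8:a onto {6:a}
ground layer = {0:e, 7:c}
drop-orders for the pieces not yet dropped (sum over which currently-grounded one goes next):
  1 to go: {7} 1  {8} 1
  2 to go: {6,8} 1  {7,8} 2
  3 to go: {5,6,8} 1  {6,7,8} 3
  4 to go: {4,5,6,8} 1  {5,6,7,8} 4
  5 to go: {3,4,5,6,8} 1  {4,5,6,7,8} 5
  6 to go: {2,3,4,5,6,8} 1  {3,4,5,6,7,8} 6
  7 to go: {1,2,3,4,5,6,8} 1  {2,3,4,5,6,7,8} 7
  if 0:e drops first: 8 orders
  if 7:c drops first: 1 orders
heap linearizations: 9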